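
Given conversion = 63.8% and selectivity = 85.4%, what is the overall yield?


Overall yield = conversion (%) * selectivity (%) / 100
Conversion = 63.8%, Selectivity = 85.4%
Y = 63.8 * 85.4 / 100
= 54.4852 %

54.4852 %


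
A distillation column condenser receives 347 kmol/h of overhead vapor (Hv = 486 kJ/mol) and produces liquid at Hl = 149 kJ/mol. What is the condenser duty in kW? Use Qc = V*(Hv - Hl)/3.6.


Qc = 347 * (486 - 149) / 3.6 = 347 * 337 / 3.6 = 32480

32480 kW


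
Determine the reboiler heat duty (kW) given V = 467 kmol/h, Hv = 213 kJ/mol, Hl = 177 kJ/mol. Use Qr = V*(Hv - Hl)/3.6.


Qr = 467 * (213 - 177) / 3.6 = 467 * 36 / 3.6 = 4670

4670 kW


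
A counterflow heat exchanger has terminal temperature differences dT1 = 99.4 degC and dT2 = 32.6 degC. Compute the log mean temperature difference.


LMTD = (dT1 - dT2) / ln(dT1/dT2)
= (99.4 - 32.6) / ln(99.4 / 32.6) = 66.8 / 1.11484 = 59.92

59.92 degC


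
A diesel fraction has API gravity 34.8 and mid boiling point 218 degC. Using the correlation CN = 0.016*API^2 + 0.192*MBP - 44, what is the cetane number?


CN = 0.016 * 34.8^2 + 0.192 * 218 - 44
CN = 19.37664 + 41.856 - 44 = 17.23264

17.23264


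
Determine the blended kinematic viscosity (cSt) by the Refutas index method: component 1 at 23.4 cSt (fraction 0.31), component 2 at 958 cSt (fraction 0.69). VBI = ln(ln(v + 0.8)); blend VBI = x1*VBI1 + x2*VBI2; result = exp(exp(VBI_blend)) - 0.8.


Refutas method: VBN_i = 14.534*ln(ln(visc_i + 0.8)) + 10.975, blended linearly by mass fraction; since VBN is linear in VBI_i = ln(ln(visc_i + 0.8)) and the fractions sum to 1, blend VBI directly: visc = exp(exp(VBI_blend)) - 0.8
VBI_1 = ln(ln(23.4 + 0.8)) = 1.15888
VBI_2 = ln(ln(958 + 0.8)) = 1.92654
VBI_blend = 0.31 * 1.15888 + 0.69 * 1.92654 = 1.68857
visc_blend = exp(exp(1.68857)) - 0.8 = 223.2

223.2 cSt


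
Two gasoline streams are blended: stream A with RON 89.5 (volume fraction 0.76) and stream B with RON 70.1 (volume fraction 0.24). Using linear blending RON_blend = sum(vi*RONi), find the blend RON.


Linear blending: RON_blend = sum(vi * RONi)
Contribution 1: 0.76 * 89.5 = 68.02
Contribution 2: 0.24 * 70.1 = 16.824
RON_blend = 68.02 + 16.824 = 84.844

84.844


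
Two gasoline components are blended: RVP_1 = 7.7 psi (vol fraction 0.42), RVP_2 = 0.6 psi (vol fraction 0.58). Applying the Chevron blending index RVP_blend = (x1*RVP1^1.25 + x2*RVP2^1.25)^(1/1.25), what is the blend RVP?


Chevron index: RVP_blend = (sum xi*RVPi^1.25)^(1/1.25)
RVP^1.25 terms: 0.42 * 7.7^1.25 + 0.58 * 0.6^1.25 = 5.69347
RVP_blend = 5.69347^(1/1.25) = 4.021

4.021 psi


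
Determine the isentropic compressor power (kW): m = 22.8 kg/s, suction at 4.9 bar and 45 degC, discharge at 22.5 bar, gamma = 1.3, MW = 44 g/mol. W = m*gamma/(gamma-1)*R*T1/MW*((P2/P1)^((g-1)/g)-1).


Isentropic work: W = m*(gamma/(gamma-1))*(R*T1/MW)*((P2/P1)^((gamma-1)/gamma) - 1)
T1 = 45 + 273.15 = 318.15 K
Pressure ratio = 22.5 / 4.9 = 4.59184
Exponent = (1.3 - 1)/1.3 = 0.230769
(P2/P1)^exp - 1 = 4.59184^0.230769 - 1 = 0.421563
W = 22.8 * 1.3 / 0.3 * 8.314 * 318.15 / 44 * 0.421563 = 2504

2504 kW


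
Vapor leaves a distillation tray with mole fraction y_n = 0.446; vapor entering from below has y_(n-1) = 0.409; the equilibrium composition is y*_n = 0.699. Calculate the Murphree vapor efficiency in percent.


Murphree vapor efficiency: EMV = (y_n - y_(n-1)) / (y*_n - y_(n-1)) * 100
EMV = (0.446 - 0.409) / (0.699 - 0.409) * 100 = 0.037 / 0.29 * 100 = 12.76

12.76 %


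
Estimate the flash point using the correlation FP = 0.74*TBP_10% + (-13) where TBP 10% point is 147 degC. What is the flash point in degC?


FP = 0.74 * 147 + (-13) = 95.78

95.78 degC


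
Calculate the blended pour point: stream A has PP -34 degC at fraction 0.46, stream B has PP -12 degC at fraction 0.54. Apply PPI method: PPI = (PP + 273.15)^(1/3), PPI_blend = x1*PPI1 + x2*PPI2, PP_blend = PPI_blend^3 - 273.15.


PPI_1 = (-34 + 273.15)^(1/3) = 6.20712
PPI_2 = (-12 + 273.15)^(1/3) = 6.391901
PPI_blend = 0.46 * 6.20712 + 0.54 * 6.391901 = 6.306902
PP_blend = 6.306902^3 - 273.15 = 250.8697 - 273.15 = -22.28

-22.28 degC


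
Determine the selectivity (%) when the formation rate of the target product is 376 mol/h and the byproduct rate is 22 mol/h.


Selectivity = desired / (desired + undesired) * 100
Total products = 376 + 22 = 398 mol/h
S = 376 / 398 * 100
= 0.9447 * 100
= 94.47 %

94.47 %


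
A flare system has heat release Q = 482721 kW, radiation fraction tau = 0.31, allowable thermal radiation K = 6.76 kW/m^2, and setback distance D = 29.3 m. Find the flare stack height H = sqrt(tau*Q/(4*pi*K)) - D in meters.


tau*Q/(4*pi*K) = 0.31 * 482721 / (4 * pi * 6.76) = 1761.58
sqrt(1761.58) = 41.9712
H = 41.9712 - 29.3 = 12.67

12.67 m


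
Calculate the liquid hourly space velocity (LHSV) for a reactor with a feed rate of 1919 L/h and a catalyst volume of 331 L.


LHSV = volumetric feed rate / catalyst volume
= 1919 L/h / 331 L
= 5.798 h^-1

5.798 h^-1


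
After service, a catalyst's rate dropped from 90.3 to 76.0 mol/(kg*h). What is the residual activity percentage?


Activity (%) = (rate_used / rate_fresh) * 100
rate_used = 76.0, rate_fresh = 90.3
= (76.0 / 90.3) * 100
= 0.8416 * 100 = 84.16

84.16 %


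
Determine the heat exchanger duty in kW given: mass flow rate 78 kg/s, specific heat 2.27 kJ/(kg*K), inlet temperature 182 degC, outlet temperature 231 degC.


Q = m_dot * cp * delta_T
delta_T = 231 - 182 = 49 K
Q = 78 * 2.27 * 49
= 177.06 * 49
= 8675.94 kW

8675.94 kW


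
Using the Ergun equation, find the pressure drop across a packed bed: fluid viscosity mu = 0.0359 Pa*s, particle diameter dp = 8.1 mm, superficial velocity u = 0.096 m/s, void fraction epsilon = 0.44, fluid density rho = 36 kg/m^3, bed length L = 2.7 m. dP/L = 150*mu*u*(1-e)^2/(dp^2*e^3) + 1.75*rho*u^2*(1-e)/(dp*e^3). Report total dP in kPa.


dp = 8.1 mm = 0.0081 m
Viscous term = 150*0.0359*0.096*(1-0.44)^2 / (0.0081^2*0.44^3) = 29007.1
Inertial term = 1.75*36*0.096^2*(1-0.44) / (0.0081*0.44^3) = 471.225
dP/L = 29007.1 + 471.225 = 29478.3 Pa/m
dP = 29478.3 * 2.7 / 1000 = 79.59 kPa

79.59 kPa


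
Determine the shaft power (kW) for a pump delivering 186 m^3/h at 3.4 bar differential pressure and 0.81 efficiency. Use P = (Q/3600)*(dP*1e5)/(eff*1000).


Q = 186 / 3600 = 0.0516667 m^3/s
P = 0.0516667 * (3.4 * 1e5) / 0.81 / 1000 = 21.69

21.69 kW


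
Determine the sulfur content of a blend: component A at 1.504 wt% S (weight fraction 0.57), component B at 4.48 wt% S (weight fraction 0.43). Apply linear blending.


Linear sulfur blending: S_blend = x1*S1 + x2*S2
Contribution 1: 0.57 * 1.504 = 0.85728 wt%
Contribution 2: 0.43 * 4.48 = 1.9264 wt%
S_blend = 0.85728 + 1.9264 = 2.78368

2.78368 wt%


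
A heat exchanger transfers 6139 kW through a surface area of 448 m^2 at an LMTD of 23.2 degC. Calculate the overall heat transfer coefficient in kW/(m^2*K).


From Q = U*A*LMTD, U = Q / (A * LMTD)
U = 6139 / (448 * 23.2) = 6139 / 10393.6 = 0.5907

0.5907 kW/(m^2*K)


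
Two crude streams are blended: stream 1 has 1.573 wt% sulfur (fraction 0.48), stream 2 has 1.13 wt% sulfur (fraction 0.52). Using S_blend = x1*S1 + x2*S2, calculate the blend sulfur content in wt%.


Linear sulfur blending: S_blend = x1*S1 + x2*S2
Contribution 1: 0.48 * 1.573 = 0.75504 wt%
Contribution 2: 0.52 * 1.13 = 0.5876 wt%
S_blend = 0.75504 + 0.5876 = 1.34264

1.34264 wt%


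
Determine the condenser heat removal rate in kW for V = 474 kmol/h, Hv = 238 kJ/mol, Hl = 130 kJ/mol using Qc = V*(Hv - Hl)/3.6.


Qc = 474 * (238 - 130) / 3.6 = 474 * 108 / 3.6 = 14220

14220 kW


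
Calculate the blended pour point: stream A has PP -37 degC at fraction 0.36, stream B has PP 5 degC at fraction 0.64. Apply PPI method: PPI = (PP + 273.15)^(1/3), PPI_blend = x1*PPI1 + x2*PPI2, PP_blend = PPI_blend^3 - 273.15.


PPI_1 = (-37 + 273.15)^(1/3) = 6.181056
PPI_2 = (5 + 273.15)^(1/3) = 6.527693
PPI_blend = 0.36 * 6.181056 + 0.64 * 6.527693 = 6.402904
PP_blend = 6.402904^3 - 273.15 = 262.501 - 273.15 = -10.65

-10.65 degC


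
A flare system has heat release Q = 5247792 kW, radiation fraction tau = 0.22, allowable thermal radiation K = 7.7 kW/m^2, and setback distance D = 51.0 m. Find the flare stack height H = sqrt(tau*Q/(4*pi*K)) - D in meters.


tau*Q/(4*pi*K) = 0.22 * 5247792 / (4 * pi * 7.7) = 11931.6
sqrt(11931.6) = 109.232
H = 109.232 - 51.0 = 58.23

58.23 m


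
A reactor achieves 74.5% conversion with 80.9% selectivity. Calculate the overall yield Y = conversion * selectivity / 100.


Overall yield = conversion (%) * selectivity (%) / 100
Conversion = 74.5%, Selectivity = 80.9%
Y = 74.5 * 80.9 / 100
= 60.2705 %

60.2705 %


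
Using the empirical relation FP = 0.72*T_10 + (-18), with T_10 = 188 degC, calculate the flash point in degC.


FP = 0.72 * 188 + (-18) = 117.36

117.36 degC


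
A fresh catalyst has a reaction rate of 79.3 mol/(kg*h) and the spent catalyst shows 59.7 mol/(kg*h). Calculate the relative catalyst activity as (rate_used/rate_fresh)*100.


Activity (%) = (rate_used / rate_fresh) * 100
rate_used = 59.7, rate_fresh = 79.3
= (59.7 / 79.3) * 100
= 0.7528 * 100 = 75.28

75.28 %


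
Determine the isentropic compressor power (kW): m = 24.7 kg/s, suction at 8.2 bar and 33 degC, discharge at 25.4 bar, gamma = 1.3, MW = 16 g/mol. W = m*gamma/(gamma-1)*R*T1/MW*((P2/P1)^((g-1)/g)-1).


Isentropic work: W = m*(gamma/(gamma-1))*(R*T1/MW)*((P2/P1)^((gamma-1)/gamma) - 1)
T1 = 33 + 273.15 = 306.15 K
Pressure ratio = 25.4 / 8.2 = 3.09756
Exponent = (1.3 - 1)/1.3 = 0.230769
(P2/P1)^exp - 1 = 3.09756^0.230769 - 1 = 0.298112
W = 24.7 * 1.3 / 0.3 * 8.314 * 306.15 / 16 * 0.298112 = 5076

5076 kW


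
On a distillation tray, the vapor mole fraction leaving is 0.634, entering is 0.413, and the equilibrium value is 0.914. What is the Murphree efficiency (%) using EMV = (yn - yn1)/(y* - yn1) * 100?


Murphree vapor efficiency: EMV = (y_n - y_(n-1)) / (y*_n - y_(n-1)) * 100
EMV = (0.634 - 0.413) / (0.914 - 0.413) * 100 = 0.221 / 0.501 * 100 = 44.11

44.11 %


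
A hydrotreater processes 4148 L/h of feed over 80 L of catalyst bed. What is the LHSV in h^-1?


LHSV = volumetric feed rate / catalyst volume
= 4148 L/h / 80 L
= 51.85 h^-1

51.85 h^-1


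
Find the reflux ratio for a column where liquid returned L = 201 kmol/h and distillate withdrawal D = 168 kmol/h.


Reflux ratio definition: R = L / D (liquid returned / distillate withdrawn)
L = 201 kmol/h, D = 168 kmol/h
R = 201 / 168 = 1.196

1.196


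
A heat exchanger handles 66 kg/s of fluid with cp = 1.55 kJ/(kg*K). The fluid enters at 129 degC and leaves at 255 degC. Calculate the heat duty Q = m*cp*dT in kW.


Q = m_dot * cp * delta_T
delta_T = 255 - 129 = 126 K
Q = 66 * 1.55 * 126
= 102.3 * 126
= 12889.8 kW

12889.8 kW


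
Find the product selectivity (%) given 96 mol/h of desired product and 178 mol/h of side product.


Selectivity = desired / (desired + undesired) * 100
Total products = 96 + 178 = 274 mol/h
S = 96 / 274 * 100
= 0.3504 * 100
= 35.04 %

35.04 %


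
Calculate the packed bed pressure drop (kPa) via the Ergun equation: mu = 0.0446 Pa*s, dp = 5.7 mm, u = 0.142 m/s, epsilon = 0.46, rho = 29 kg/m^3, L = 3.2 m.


dp = 5.7 mm = 0.0057 m
Viscous term = 150*0.0446*0.142*(1-0.46)^2 / (0.0057^2*0.46^3) = 87594.9
Inertial term = 1.75*29*0.142^2*(1-0.46) / (0.0057*0.46^3) = 995.997
dP/L = 87594.9 + 995.997 = 88590.9 Pa/m
dP = 88590.9 * 3.2 / 1000 = 283.5 kPa

283.5 kPa


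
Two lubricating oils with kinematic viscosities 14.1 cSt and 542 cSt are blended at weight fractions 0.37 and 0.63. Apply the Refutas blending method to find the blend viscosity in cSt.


Refutas method: VBN_i = 14.534*ln(ln(visc_i + 0.8)) + 10.975, blended linearly by mass fraction; since VBN is linear in VBI_i = ln(ln(visc_i + 0.8)) and the fractions sum to 1, blend VBI directly: visc = exp(exp(VBI_blend)) - 0.8
VBI_1 = ln(ln(14.1 + 0.8)) = 0.993756
VBI_2 = ln(ln(542 + 0.8)) = 1.84003
VBI_blend = 0.37 * 0.993756 + 0.63 * 1.84003 = 1.52691
visc_blend = exp(exp(1.52691)) - 0.8 = 99.08

99.08 cSt


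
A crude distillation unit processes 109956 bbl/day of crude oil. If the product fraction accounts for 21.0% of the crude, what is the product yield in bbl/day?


Crude throughput = 109956 bbl/day
Fraction yield = 21.0%
yield = throughput * fraction / 100
yield = 109956 * 21.0 / 100 = 23090.76

23090.76 bbl/day


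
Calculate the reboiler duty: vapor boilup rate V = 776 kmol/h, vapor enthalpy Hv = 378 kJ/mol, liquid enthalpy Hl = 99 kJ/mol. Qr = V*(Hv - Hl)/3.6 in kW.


Qr = 776 * (378 - 99) / 3.6 = 776 * 279 / 3.6 = 60140

60140 kW


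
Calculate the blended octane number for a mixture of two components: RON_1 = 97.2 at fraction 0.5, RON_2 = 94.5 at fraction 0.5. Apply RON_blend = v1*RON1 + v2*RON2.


Linear blending: RON_blend = sum(vi * RONi)
Contribution 1: 0.5 * 97.2 = 48.6
Contribution 2: 0.5 * 94.5 = 47.25
RON_blend = 48.6 + 47.25 = 95.85

95.85


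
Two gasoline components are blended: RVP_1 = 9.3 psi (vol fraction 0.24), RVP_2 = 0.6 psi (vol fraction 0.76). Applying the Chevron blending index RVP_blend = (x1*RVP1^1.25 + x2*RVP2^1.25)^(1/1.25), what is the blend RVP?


Chevron index: RVP_blend = (sum xi*RVPi^1.25)^(1/1.25)
RVP^1.25 terms: 0.24 * 9.3^1.25 + 0.76 * 0.6^1.25 = 4.29909
RVP_blend = 4.29909^(1/1.25) = 3.211

3.211 psi


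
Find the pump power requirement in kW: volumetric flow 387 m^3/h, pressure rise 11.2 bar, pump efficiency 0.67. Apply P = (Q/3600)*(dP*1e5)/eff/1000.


Q = 387 / 3600 = 0.1075 m^3/s
P = 0.1075 * (11.2 * 1e5) / 0.67 / 1000 = 179.7

179.7 kW


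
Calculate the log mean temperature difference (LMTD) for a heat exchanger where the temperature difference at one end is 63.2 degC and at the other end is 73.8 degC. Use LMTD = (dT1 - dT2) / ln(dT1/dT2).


LMTD = (dT1 - dT2) / ln(dT1/dT2)
= (63.2 - 73.8) / ln(63.2 / 73.8) = -10.6 / -0.155054 = 68.36

68.36 degC


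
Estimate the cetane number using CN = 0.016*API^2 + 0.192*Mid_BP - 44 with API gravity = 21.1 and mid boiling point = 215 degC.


CN = 0.016 * 21.1^2 + 0.192 * 215 - 44
CN = 7.12336 + 41.28 - 44 = 4.40336

4.40336


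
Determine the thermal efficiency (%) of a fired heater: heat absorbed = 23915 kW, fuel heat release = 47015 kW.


Furnace efficiency = Q_absorbed / Q_fuel * 100
= 23915 / 47015 * 100 = 50.87

50.87 %


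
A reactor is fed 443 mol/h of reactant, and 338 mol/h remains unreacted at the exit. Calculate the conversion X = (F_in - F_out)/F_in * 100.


X = (F_in - F_out) / F_in * 100
Moles reacted = 443 - 338 = 105
X = 105 / 443 * 100
= 0.2370 * 100
= 23.70 %

23.70 %


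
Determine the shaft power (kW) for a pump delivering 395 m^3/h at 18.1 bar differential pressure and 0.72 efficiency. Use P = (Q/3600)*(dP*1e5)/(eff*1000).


Q = 395 / 3600 = 0.109722 m^3/s
P = 0.109722 * (18.1 * 1e5) / 0.72 / 1000 = 275.8

275.8 kW


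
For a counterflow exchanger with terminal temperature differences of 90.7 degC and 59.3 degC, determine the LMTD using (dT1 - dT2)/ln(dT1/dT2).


LMTD = (dT1 - dT2) / ln(dT1/dT2)
= (90.7 - 59.3) / ln(90.7 / 59.3) = 31.4 / 0.424948 = 73.89

73.89 degC


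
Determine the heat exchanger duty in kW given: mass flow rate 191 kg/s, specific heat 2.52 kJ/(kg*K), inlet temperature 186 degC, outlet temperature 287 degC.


Q = m_dot * cp * delta_T
delta_T = 287 - 186 = 101 K
Q = 191 * 2.52 * 101
= 481.32 * 101
= 48613.32 kW

48613.32 kW


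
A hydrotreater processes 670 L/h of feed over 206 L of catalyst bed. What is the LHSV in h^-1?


LHSV = volumetric feed rate / catalyst volume
= 670 L/h / 206 L
= 3.252 h^-1

3.252 h^-1


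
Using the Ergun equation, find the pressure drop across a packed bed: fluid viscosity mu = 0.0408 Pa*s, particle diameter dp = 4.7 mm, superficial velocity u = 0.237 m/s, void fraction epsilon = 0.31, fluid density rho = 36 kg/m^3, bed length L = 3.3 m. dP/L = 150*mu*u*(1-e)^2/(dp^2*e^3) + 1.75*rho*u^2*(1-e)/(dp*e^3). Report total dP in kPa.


dp = 4.7 mm = 0.0047 m
Viscous term = 150*0.0408*0.237*(1-0.31)^2 / (0.0047^2*0.31^3) = 1049340
Inertial term = 1.75*36*0.237^2*(1-0.31) / (0.0047*0.31^3) = 17438.3
dP/L = 1049340 + 17438.3 = 1066780 Pa/m
dP = 1066780 * 3.3 / 1000 = 3520 kPa

3520 kPa


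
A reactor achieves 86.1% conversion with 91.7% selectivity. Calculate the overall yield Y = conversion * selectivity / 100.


Overall yield = conversion (%) * selectivity (%) / 100
Conversion = 86.1%, Selectivity = 91.7%
Y = 86.1 * 91.7 / 100
= 78.9537 %

78.9537 %


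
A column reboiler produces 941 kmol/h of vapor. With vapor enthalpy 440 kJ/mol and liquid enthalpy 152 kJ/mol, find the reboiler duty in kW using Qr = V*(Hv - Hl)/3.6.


Qr = 941 * (440 - 152) / 3.6 = 941 * 288 / 3.6 = 75280

75280 kW


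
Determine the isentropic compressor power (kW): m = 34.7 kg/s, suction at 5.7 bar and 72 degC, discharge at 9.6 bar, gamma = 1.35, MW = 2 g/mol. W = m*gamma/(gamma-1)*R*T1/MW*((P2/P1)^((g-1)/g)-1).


Isentropic work: W = m*(gamma/(gamma-1))*(R*T1/MW)*((P2/P1)^((gamma-1)/gamma) - 1)
T1 = 72 + 273.15 = 345.15 K
Pressure ratio = 9.6 / 5.7 = 1.68421
Exponent = (1.35 - 1)/1.35 = 0.259259
(P2/P1)^exp - 1 = 1.68421^0.259259 - 1 = 0.144709
W = 34.7 * 1.35 / 0.35 * 8.314 * 345.15 / 2 * 0.144709 = 27790

27790 kW


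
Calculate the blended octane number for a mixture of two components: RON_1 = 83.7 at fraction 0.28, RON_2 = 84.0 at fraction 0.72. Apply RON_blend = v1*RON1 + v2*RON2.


Linear blending: RON_blend = sum(vi * RONi)
Contribution 1: 0.28 * 83.7 = 23.436
Contribution 2: 0.72 * 84.0 = 60.48
RON_blend = 23.436 + 60.48 = 83.916

83.916


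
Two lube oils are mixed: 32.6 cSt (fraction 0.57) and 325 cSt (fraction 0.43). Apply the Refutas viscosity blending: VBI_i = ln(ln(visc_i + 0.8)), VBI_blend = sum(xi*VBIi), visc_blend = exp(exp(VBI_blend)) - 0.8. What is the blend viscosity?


Refutas method: VBN_i = 14.534*ln(ln(visc_i + 0.8)) + 10.975, blended linearly by mass fraction; since VBN is linear in VBI_i = ln(ln(visc_i + 0.8)) and the fractions sum to 1, blend VBI directly: visc = exp(exp(VBI_blend)) - 0.8
VBI_1 = ln(ln(32.6 + 0.8)) = 1.2552
VBI_2 = ln(ln(325 + 0.8)) = 1.75549
VBI_blend = 0.57 * 1.2552 + 0.43 * 1.75549 = 1.47032
visc_blend = exp(exp(1.47032)) - 0.8 = 76.73

76.73 cSt


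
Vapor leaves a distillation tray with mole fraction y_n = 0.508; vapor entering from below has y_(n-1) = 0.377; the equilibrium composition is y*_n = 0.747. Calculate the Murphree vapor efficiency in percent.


Murphree vapor efficiency: EMV = (y_n - y_(n-1)) / (y*_n - y_(n-1)) * 100
EMV = (0.508 - 0.377) / (0.747 - 0.377) * 100 = 0.131 / 0.37 * 100 = 35.41

35.41 %


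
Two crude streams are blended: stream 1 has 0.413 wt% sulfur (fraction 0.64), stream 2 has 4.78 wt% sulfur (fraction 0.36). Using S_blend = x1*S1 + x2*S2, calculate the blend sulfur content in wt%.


Linear sulfur blending: S_blend = x1*S1 + x2*S2
Contribution 1: 0.64 * 0.413 = 0.26432 wt%
Contribution 2: 0.36 * 4.78 = 1.7208 wt%
S_blend = 0.26432 + 1.7208 = 1.98512

1.98512 wt%


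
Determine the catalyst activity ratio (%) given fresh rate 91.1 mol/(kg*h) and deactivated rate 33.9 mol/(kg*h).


Activity (%) = (rate_used / rate_fresh) * 100
rate_used = 33.9, rate_fresh = 91.1
= (33.9 / 91.1) * 100
= 0.3721 * 100 = 37.21

37.21 %


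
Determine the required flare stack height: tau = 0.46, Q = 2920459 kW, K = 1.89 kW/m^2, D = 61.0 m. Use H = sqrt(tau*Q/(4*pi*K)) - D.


tau*Q/(4*pi*K) = 0.46 * 2920459 / (4 * pi * 1.89) = 56563.6
sqrt(56563.6) = 237.831
H = 237.831 - 61.0 = 176.8

176.8 m


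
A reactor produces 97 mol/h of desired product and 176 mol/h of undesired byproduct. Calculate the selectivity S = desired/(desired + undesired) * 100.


Selectivity = desired / (desired + undesired) * 100
Total products = 97 + 176 = 273 mol/h
S = 97 / 273 * 100
= 0.3553 * 100
= 35.53 %

35.53 %


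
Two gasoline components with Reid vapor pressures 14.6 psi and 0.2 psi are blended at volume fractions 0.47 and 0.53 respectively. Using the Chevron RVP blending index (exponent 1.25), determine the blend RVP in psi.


Chevron index: RVP_blend = (sum xi*RVPi^1.25)^(1/1.25)
RVP^1.25 terms: 0.47 * 14.6^1.25 + 0.53 * 0.2^1.25 = 13.4843
RVP_blend = 13.4843^(1/1.25) = 8.014

8.014 psi


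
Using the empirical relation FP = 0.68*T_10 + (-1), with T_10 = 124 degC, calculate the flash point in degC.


FP = 0.68 * 124 + (-1) = 83.32

83.32 degC


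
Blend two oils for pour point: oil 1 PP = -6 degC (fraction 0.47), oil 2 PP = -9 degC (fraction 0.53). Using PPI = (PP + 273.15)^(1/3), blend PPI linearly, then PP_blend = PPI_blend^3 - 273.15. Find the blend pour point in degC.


PPI_1 = (-6 + 273.15)^(1/3) = 6.440482
PPI_2 = (-9 + 273.15)^(1/3) = 6.416283
PPI_blend = 0.47 * 6.440482 + 0.53 * 6.416283 = 6.427657
PP_blend = 6.427657^3 - 273.15 = 265.5572 - 273.15 = -7.59

-7.59 degC


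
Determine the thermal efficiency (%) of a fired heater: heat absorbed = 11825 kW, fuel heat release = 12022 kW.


Furnace efficiency = Q_absorbed / Q_fuel * 100
= 11825 / 12022 * 100 = 98.36

98.36 %


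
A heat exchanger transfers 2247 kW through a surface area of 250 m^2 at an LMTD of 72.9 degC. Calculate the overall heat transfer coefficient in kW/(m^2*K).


From Q = U*A*LMTD, U = Q / (A * LMTD)
U = 2247 / (250 * 72.9) = 2247 / 18225 = 0.1233

0.1233 kW/(m^2*K)


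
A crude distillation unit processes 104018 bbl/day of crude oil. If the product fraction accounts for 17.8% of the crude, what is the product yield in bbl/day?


Crude throughput = 104018 bbl/day
Fraction yield = 17.8%
yield = throughput * fraction / 100
yield = 104018 * 17.8 / 100 = 18515.204

18515.204 bbl/day


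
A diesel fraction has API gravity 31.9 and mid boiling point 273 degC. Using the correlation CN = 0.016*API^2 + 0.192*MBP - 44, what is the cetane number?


CN = 0.016 * 31.9^2 + 0.192 * 273 - 44
CN = 16.28176 + 52.416 - 44 = 24.69776

24.69776


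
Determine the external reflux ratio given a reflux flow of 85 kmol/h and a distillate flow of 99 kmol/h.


Reflux ratio definition: R = L / D (liquid returned / distillate withdrawn)
L = 85 kmol/h, D = 99 kmol/h
R = 85 / 99 = 0.8586

0.8586


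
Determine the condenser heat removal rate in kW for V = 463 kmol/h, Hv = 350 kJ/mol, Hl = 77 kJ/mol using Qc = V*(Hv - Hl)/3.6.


Qc = 463 * (350 - 77) / 3.6 = 463 * 273 / 3.6 = 35110

35110 kW


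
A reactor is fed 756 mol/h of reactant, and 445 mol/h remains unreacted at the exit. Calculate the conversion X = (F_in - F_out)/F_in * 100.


X = (F_in - F_out) / F_in * 100
Moles reacted = 756 - 445 = 311
X = 311 / 756 * 100
= 0.4114 * 100
= 41.14 %

41.14 %


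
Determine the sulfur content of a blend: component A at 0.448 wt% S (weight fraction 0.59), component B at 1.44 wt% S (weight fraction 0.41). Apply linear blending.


Linear sulfur blending: S_blend = x1*S1 + x2*S2
Contribution 1: 0.59 * 0.448 = 0.26432 wt%
Contribution 2: 0.41 * 1.44 = 0.5904 wt%
S_blend = 0.26432 + 0.5904 = 0.85472

0.85472 wt%


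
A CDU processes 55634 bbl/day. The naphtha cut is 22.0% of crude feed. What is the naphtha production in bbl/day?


Crude throughput = 55634 bbl/day
Fraction yield = 22.0%
yield = throughput * fraction / 100
yield = 55634 * 22.0 / 100 = 12239.48

12239.48 bbl/day


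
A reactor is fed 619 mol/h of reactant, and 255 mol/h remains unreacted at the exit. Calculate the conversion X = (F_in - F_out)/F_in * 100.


X = (F_in - F_out) / F_in * 100
Moles reacted = 619 - 255 = 364
X = 364 / 619 * 100
= 0.5880 * 100
= 58.80 %

58.80 %


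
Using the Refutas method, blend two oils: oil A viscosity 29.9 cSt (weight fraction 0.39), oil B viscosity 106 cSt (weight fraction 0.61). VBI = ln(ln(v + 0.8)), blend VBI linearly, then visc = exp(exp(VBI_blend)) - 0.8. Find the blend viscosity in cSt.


Refutas method: VBN_i = 14.534*ln(ln(visc_i + 0.8)) + 10.975, blended linearly by mass fraction; since VBN is linear in VBI_i = ln(ln(visc_i + 0.8)) and the fractions sum to 1, blend VBI directly: visc = exp(exp(VBI_blend)) - 0.8
VBI_1 = ln(ln(29.9 + 0.8)) = 1.23089
VBI_2 = ln(ln(106 + 0.8)) = 1.54136
VBI_blend = 0.39 * 1.23089 + 0.61 * 1.54136 = 1.42028
visc_blend = exp(exp(1.42028)) - 0.8 = 61.89

61.89 cSt


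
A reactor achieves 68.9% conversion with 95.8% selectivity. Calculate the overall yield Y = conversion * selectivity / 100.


Overall yield = conversion (%) * selectivity (%) / 100
Conversion = 68.9%, Selectivity = 95.8%
Y = 68.9 * 95.8 / 100
= 66.0062 %

66.0062 %


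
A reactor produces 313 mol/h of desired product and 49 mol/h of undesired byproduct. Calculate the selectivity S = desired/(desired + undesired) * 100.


Selectivity = desired / (desired + undesired) * 100
Total products = 313 + 49 = 362 mol/h
S = 313 / 362 * 100
= 0.8646 * 100
= 86.46 %

86.46 %


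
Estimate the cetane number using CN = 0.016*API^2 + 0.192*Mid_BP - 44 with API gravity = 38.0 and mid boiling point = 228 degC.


CN = 0.016 * 38.0^2 + 0.192 * 228 - 44
CN = 23.104 + 43.776 - 44 = 22.88

22.88


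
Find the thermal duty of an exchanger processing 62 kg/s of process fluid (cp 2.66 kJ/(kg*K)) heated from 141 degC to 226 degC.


Q = m_dot * cp * delta_T
delta_T = 226 - 141 = 85 K
Q = 62 * 2.66 * 85
= 164.92 * 85
= 14018.2 kW

14018.2 kW


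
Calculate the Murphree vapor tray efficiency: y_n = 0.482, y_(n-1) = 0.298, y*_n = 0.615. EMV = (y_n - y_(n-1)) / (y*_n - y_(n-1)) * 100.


Murphree vapor efficiency: EMV = (y_n - y_(n-1)) / (y*_n - y_(n-1)) * 100
EMV = (0.482 - 0.298) / (0.615 - 0.298) * 100 = 0.184 / 0.317 * 100 = 58.04

58.04 %


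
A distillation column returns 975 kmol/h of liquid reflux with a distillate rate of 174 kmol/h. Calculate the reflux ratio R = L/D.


Reflux ratio definition: R = L / D (liquid returned / distillate withdrawn)
L = 975 kmol/h, D = 174 kmol/h
R = 975 / 174 = 5.603

5.603


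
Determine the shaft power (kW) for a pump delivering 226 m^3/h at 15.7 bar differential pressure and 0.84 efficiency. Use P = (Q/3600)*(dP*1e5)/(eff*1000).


Q = 226 / 3600 = 0.0627778 m^3/s
P = 0.0627778 * (15.7 * 1e5) / 0.84 / 1000 = 117.3

117.3 kW


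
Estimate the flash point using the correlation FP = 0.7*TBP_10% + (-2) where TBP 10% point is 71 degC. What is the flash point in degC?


FP = 0.7 * 71 + (-2) = 47.7

47.7 degC


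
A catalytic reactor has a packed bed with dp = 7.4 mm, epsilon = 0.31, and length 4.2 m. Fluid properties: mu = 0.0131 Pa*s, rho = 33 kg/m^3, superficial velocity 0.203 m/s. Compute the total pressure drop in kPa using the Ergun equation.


dp = 7.4 mm = 0.0074 m
Viscous term = 150*0.0131*0.203*(1-0.31)^2 / (0.0074^2*0.31^3) = 116415
Inertial term = 1.75*33*0.203^2*(1-0.31) / (0.0074*0.31^3) = 7448.63
dP/L = 116415 + 7448.63 = 123864 Pa/m
dP = 123864 * 4.2 / 1000 = 520.2 kPa

520.2 kPa


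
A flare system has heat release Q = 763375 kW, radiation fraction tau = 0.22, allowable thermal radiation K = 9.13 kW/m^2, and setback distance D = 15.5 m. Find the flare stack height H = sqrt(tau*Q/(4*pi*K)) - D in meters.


tau*Q/(4*pi*K) = 0.22 * 763375 / (4 * pi * 9.13) = 1463.79
sqrt(1463.79) = 38.2595
H = 38.2595 - 15.5 = 22.76

22.76 m


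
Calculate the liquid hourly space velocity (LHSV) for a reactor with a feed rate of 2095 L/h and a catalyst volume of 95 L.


LHSV = volumetric feed rate / catalyst volume
= 2095 L/h / 95 L
= 22.05 h^-1

22.05 h^-1


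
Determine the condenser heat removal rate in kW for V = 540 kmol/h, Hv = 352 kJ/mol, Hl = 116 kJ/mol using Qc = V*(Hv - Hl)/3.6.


Qc = 540 * (352 - 116) / 3.6 = 540 * 236 / 3.6 = 35400

35400 kW


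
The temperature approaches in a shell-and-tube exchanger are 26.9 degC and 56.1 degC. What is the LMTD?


LMTD = (dT1 - dT2) / ln(dT1/dT2)
= (26.9 - 56.1) / ln(26.9 / 56.1) = -29.2 / -0.73501 = 39.73

39.73 degC


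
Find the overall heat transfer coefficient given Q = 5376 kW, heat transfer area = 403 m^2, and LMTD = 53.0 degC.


From Q = U*A*LMTD, U = Q / (A * LMTD)
U = 5376 / (403 * 53.0) = 5376 / 21359 = 0.2517

0.2517 kW/(m^2*K)


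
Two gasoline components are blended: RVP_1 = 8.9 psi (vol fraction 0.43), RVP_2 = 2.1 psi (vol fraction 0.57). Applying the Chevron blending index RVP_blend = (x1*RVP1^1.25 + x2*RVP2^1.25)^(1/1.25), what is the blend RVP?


Chevron index: RVP_blend = (sum xi*RVPi^1.25)^(1/1.25)
RVP^1.25 terms: 0.43 * 8.9^1.25 + 0.57 * 2.1^1.25 = 8.05102
RVP_blend = 8.05102^(1/1.25) = 5.305

5.305 psi


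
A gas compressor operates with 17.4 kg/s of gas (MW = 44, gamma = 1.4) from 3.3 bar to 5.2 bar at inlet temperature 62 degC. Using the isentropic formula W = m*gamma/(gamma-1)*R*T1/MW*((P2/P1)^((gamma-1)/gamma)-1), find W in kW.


Isentropic work: W = m*(gamma/(gamma-1))*(R*T1/MW)*((P2/P1)^((gamma-1)/gamma) - 1)
T1 = 62 + 273.15 = 335.15 K
Pressure ratio = 5.2 / 3.3 = 1.57576
Exponent = (1.4 - 1)/1.4 = 0.285714
(P2/P1)^exp - 1 = 1.57576^0.285714 - 1 = 0.138743
W = 17.4 * 1.4 / 0.4 * 8.314 * 335.15 / 44 * 0.138743 = 535.1

535.1 kW


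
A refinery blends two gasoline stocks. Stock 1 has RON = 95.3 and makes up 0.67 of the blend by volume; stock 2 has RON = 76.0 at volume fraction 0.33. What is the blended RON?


Linear blending: RON_blend = sum(vi * RONi)
Contribution 1: 0.67 * 95.3 = 63.851
Contribution 2: 0.33 * 76.0 = 25.08
RON_blend = 63.851 + 25.08 = 88.931

88.931


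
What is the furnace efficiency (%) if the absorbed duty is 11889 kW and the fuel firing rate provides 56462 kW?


Furnace efficiency = Q_absorbed / Q_fuel * 100
= 11889 / 56462 * 100 = 21.06

21.06 %


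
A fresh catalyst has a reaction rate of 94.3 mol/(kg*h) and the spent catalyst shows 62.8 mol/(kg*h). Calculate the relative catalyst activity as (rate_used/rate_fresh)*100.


Activity (%) = (rate_used / rate_fresh) * 100
rate_used = 62.8, rate_fresh = 94.3
= (62.8 / 94.3) * 100
= 0.6660 * 100 = 66.60

66.60 %


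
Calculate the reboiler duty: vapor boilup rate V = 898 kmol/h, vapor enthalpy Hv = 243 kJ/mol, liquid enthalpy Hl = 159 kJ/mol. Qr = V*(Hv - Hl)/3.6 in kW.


Qr = 898 * (243 - 159) / 3.6 = 898 * 84 / 3.6 = 20950

20950 kW


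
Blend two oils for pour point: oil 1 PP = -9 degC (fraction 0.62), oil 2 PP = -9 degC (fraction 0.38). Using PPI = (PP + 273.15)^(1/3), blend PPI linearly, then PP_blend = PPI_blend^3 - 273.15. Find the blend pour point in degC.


PPI_1 = (-9 + 273.15)^(1/3) = 6.416283
PPI_2 = (-9 + 273.15)^(1/3) = 6.416283
PPI_blend = 0.62 * 6.416283 + 0.38 * 6.416283 = 6.416283
PP_blend = 6.416283^3 - 273.15 = 264.1499 - 273.15 = -9

-9 degC


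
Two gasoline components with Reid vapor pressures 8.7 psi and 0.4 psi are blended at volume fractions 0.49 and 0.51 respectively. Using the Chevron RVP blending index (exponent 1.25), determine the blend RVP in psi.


Chevron index: RVP_blend = (sum xi*RVPi^1.25)^(1/1.25)
RVP^1.25 terms: 0.49 * 8.7^1.25 + 0.51 * 0.4^1.25 = 7.48365
RVP_blend = 7.48365^(1/1.25) = 5.004

5.004 psi


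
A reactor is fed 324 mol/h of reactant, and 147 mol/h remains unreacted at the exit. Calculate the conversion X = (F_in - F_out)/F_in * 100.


X = (F_in - F_out) / F_in * 100
Moles reacted = 324 - 147 = 177
X = 177 / 324 * 100
= 0.5463 * 100
= 54.63 %

54.63 %


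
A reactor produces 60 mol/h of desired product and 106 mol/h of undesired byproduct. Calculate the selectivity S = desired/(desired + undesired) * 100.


Selectivity = desired / (desired + undesired) * 100
Total products = 60 + 106 = 166 mol/h
S = 60 / 166 * 100
= 0.3614 * 100
= 36.14 %

36.14 %


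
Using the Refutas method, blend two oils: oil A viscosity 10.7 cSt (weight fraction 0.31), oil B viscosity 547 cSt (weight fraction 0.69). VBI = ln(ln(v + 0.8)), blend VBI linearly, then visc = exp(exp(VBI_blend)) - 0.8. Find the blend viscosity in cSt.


Refutas method: VBN_i = 14.534*ln(ln(visc_i + 0.8)) + 10.975, blended linearly by mass fraction; since VBN is linear in VBI_i = ln(ln(visc_i + 0.8)) and the fractions sum to 1, blend VBI directly: visc = exp(exp(VBI_blend)) - 0.8
VBI_1 = ln(ln(10.7 + 0.8)) = 0.892959
VBI_2 = ln(ln(547 + 0.8)) = 1.84149
VBI_blend = 0.31 * 0.892959 + 0.69 * 1.84149 = 1.54745
visc_blend = exp(exp(1.54745)) - 0.8 = 109.1

109.1 cSt


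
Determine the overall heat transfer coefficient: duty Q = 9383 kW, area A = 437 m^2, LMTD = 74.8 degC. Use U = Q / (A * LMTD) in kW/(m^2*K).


From Q = U*A*LMTD, U = Q / (A * LMTD)
U = 9383 / (437 * 74.8) = 9383 / 32687.6 = 0.2871

0.2871 kW/(m^2*K)


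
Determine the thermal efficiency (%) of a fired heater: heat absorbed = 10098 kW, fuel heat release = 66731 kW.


Furnace efficiency = Q_absorbed / Q_fuel * 100
= 10098 / 66731 * 100 = 15.13

15.13 %


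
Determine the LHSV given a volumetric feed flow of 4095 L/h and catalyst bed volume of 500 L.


LHSV = volumetric feed rate / catalyst volume
= 4095 L/h / 500 L
= 8.190 h^-1

8.190 h^-1


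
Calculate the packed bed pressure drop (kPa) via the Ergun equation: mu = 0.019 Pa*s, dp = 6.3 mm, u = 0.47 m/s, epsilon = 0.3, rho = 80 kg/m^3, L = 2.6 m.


dp = 6.3 mm = 0.0063 m
Viscous term = 150*0.019*0.47*(1-0.3)^2 / (0.0063^2*0.3^3) = 612483
Inertial term = 1.75*80*0.47^2*(1-0.3) / (0.0063*0.3^3) = 127267
dP/L = 612483 + 127267 = 739750 Pa/m
dP = 739750 * 2.6 / 1000 = 1923 kPa

1923 kPa


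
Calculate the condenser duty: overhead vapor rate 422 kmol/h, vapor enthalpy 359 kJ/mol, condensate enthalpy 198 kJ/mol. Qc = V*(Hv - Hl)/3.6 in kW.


Qc = 422 * (359 - 198) / 3.6 = 422 * 161 / 3.6 = 18870

18870 kW


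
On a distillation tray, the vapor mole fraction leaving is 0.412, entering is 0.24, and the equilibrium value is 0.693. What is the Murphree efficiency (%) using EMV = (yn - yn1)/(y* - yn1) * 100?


Murphree vapor efficiency: EMV = (y_n - y_(n-1)) / (y*_n - y_(n-1)) * 100
EMV = (0.412 - 0.24) / (0.693 - 0.24) * 100 = 0.172 / 0.453 * 100 = 37.97

37.97 %


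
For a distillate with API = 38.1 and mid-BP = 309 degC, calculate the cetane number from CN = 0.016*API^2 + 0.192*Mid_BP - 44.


CN = 0.016 * 38.1^2 + 0.192 * 309 - 44
CN = 23.22576 + 59.328 - 44 = 38.55376

38.55376


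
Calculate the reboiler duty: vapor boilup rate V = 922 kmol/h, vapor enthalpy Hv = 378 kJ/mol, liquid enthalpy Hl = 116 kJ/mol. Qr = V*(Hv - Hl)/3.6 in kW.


Qr = 922 * (378 - 116) / 3.6 = 922 * 262 / 3.6 = 67100

67100 kW


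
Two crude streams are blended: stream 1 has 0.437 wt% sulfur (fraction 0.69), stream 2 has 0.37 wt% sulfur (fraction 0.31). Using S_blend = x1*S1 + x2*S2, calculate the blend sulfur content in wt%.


Linear sulfur blending: S_blend = x1*S1 + x2*S2
Contribution 1: 0.69 * 0.437 = 0.30153 wt%
Contribution 2: 0.31 * 0.37 = 0.1147 wt%
S_blend = 0.30153 + 0.1147 = 0.41623

0.41623 wt%


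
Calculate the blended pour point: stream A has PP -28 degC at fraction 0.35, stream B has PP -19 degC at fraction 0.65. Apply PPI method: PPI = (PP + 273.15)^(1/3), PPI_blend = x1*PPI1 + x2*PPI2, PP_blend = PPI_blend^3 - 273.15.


PPI_1 = (-28 + 273.15)^(1/3) = 6.258601
PPI_2 = (-19 + 273.15)^(1/3) = 6.334272
PPI_blend = 0.35 * 6.258601 + 0.65 * 6.334272 = 6.307787
PP_blend = 6.307787^3 - 273.15 = 250.9753 - 273.15 = -22.17

-22.17 degC


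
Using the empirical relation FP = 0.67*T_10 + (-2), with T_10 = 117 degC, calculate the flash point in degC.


FP = 0.67 * 117 + (-2) = 76.39

76.39 degC


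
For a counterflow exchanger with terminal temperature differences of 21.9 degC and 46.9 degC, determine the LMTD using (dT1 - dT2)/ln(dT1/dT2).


LMTD = (dT1 - dT2) / ln(dT1/dT2)
= (21.9 - 46.9) / ln(21.9 / 46.9) = -25 / -0.761531 = 32.83

32.83 degC


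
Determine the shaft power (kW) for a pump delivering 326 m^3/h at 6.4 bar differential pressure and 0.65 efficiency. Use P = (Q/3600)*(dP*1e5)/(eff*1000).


Q = 326 / 3600 = 0.0905556 m^3/s
P = 0.0905556 * (6.4 * 1e5) / 0.65 / 1000 = 89.16

89.16 kW


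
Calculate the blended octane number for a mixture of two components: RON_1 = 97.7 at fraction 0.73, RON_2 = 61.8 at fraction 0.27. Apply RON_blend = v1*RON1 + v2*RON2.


Linear blending: RON_blend = sum(vi * RONi)
Contribution 1: 0.73 * 97.7 = 71.321
Contribution 2: 0.27 * 61.8 = 16.686
RON_blend = 71.321 + 16.686 = 88.007

88.007


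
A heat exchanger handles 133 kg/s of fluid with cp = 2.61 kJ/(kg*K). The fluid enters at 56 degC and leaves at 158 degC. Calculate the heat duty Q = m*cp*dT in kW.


Q = m_dot * cp * delta_T
delta_T = 158 - 56 = 102 K
Q = 133 * 2.61 * 102
= 347.13 * 102
= 35407.26 kW

35407.26 kW


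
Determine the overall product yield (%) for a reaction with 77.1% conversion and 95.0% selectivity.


Overall yield = conversion (%) * selectivity (%) / 100
Conversion = 77.1%, Selectivity = 95.0%
Y = 77.1 * 95.0 / 100
= 73.245 %

73.245 %


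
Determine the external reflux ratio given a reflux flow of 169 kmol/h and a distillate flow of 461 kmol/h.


Reflux ratio definition: R = L / D (liquid returned / distillate withdrawn)
L = 169 kmol/h, D = 461 kmol/h
R = 169 / 461 = 0.3666

0.3666


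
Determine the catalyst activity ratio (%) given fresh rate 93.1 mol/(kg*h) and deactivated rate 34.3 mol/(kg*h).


Activity (%) = (rate_used / rate_fresh) * 100
rate_used = 34.3, rate_fresh = 93.1
= (34.3 / 93.1) * 100
= 0.3684 * 100 = 36.84

36.84 %


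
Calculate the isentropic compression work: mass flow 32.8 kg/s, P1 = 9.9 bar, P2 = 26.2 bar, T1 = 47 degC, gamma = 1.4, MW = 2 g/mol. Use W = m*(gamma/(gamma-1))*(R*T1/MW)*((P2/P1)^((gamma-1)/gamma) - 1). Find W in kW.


Isentropic work: W = m*(gamma/(gamma-1))*(R*T1/MW)*((P2/P1)^((gamma-1)/gamma) - 1)
T1 = 47 + 273.15 = 320.15 K
Pressure ratio = 26.2 / 9.9 = 2.64646
Exponent = (1.4 - 1)/1.4 = 0.285714
(P2/P1)^exp - 1 = 2.64646^0.285714 - 1 = 0.32057
W = 32.8 * 1.4 / 0.4 * 8.314 * 320.15 / 2 * 0.32057 = 48980

48980 kW


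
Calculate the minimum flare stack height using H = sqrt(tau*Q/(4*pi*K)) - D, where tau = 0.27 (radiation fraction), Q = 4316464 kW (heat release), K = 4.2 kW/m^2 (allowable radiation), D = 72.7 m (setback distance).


tau*Q/(4*pi*K) = 0.27 * 4316464 / (4 * pi * 4.2) = 22081.7
sqrt(22081.7) = 148.599
H = 148.599 - 72.7 = 75.90

75.90 m


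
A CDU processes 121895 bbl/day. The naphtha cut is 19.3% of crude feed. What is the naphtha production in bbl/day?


Crude throughput = 121895 bbl/day
Fraction yield = 19.3%
yield = throughput * fraction / 100
yield = 121895 * 19.3 / 100 = 23525.735

23525.735 bbl/day


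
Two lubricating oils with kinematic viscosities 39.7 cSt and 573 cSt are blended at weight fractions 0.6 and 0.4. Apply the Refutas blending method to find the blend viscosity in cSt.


Refutas method: VBN_i = 14.534*ln(ln(visc_i + 0.8)) + 10.975, blended linearly by mass fraction; since VBN is linear in VBI_i = ln(ln(visc_i + 0.8)) and the fractions sum to 1, blend VBI directly: visc = exp(exp(VBI_blend)) - 0.8
VBI_1 = ln(ln(39.7 + 0.8)) = 1.30868
VBI_2 = ln(ln(573 + 0.8)) = 1.84881
VBI_blend = 0.6 * 1.30868 + 0.4 * 1.84881 = 1.52473
visc_blend = exp(exp(1.52473)) - 0.8 = 98.08

98.08 cSt


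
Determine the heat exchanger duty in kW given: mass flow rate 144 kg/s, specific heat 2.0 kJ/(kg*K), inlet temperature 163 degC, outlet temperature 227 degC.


Q = m_dot * cp * delta_T
delta_T = 227 - 163 = 64 K
Q = 144 * 2.0 * 64
= 288 * 64
= 18432 kW

18432 kW


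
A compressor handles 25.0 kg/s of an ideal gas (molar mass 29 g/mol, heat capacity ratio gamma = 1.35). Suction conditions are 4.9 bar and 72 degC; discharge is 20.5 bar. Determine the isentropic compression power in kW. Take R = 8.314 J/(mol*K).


Isentropic work: W = m*(gamma/(gamma-1))*(R*T1/MW)*((P2/P1)^((gamma-1)/gamma) - 1)
T1 = 72 + 273.15 = 345.15 K
Pressure ratio = 20.5 / 4.9 = 4.18367
Exponent = (1.35 - 1)/1.35 = 0.259259
(P2/P1)^exp - 1 = 4.18367^0.259259 - 1 = 0.449253
W = 25.0 * 1.35 / 0.35 * 8.314 * 345.15 / 29 * 0.449253 = 4287

4287 kW
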